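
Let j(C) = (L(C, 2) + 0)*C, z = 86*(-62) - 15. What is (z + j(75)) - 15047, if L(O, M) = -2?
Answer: -20544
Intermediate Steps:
z = -5347 (z = -5332 - 15 = -5347)
j(C) = -2*C (j(C) = (-2 + 0)*C = -2*C)
(z + j(75)) - 15047 = (-5347 - 2*75) - 15047 = (-5347 - 150) - 15047 = -5497 - 15047 = -20544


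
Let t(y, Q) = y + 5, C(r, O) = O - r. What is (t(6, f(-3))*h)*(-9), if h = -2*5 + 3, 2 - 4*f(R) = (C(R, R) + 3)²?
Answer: 693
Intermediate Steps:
f(R) = -7/4 (f(R) = ½ - ((R - R) + 3)²/4 = ½ - (0 + 3)²/4 = ½ - ¼*3² = ½ - ¼*9 = ½ - 9/4 = -7/4)
t(y, Q) = 5 + y
h = -7 (h = -10 + 3 = -7)
(t(6, f(-3))*h)*(-9) = ((5 + 6)*(-7))*(-9) = (11*(-7))*(-9) = -77*(-9) = 693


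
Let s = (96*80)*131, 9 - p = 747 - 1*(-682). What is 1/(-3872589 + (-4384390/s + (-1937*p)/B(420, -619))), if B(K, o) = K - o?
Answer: -104531712/404532087252169 ≈ -2.5840e-7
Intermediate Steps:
p = -1420 (p = 9 - (747 - 1*(-682)) = 9 - (747 + 682) = 9 - 1*1429 = 9 - 1429 = -1420)
s = 1006080 (s = 7680*131 = 1006080)
1/(-3872589 + (-4384390/s + (-1937*p)/B(420, -619))) = 1/(-3872589 + (-4384390/1006080 + (-1937*(-1420))/(420 - 1*(-619)))) = 1/(-3872589 + (-4384390*1/1006080 + 2750540/(420 + 619))) = 1/(-3872589 + (-438439/100608 + 2750540/1039)) = 1/(-3872589 + 276270790199/104531712) = 1/(-404532087252169/104531712) = -104531712/404532087252169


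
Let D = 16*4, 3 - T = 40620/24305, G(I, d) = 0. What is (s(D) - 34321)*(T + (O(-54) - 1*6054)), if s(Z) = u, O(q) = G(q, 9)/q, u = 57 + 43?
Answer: 1006851459735/4861 ≈ 2.0713e+8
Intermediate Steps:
u = 100
O(q) = 0 (O(q) = 0/q = 0)
T = 6459/4861 (T = 3 - 40620/24305 = 3 - 1*8124/4861 = 3 - 8124/4861 = 6459/4861 ≈ 1.3287)
D = 64
s(Z) = 100
(s(D) - 34321)*(T + (O(-54) - 1*6054)) = (100 - 34321)*(6459/4861 + (0 - 1*6054)) = -34221*(6459/4861 + (0 - 6054)) = -34221*(6459/4861 - 6054) = -34221*(-29422035/4861) = 1006851459735/4861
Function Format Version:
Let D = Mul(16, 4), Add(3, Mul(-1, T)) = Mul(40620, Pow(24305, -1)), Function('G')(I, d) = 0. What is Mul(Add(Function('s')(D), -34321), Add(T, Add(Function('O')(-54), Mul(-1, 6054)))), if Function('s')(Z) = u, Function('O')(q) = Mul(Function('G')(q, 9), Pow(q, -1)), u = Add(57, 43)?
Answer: Rational(1006851459735, 4861) ≈ 2.0713e+8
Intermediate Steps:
u = 100
Function('O')(q) = 0 (Function('O')(q) = Mul(0, Pow(q, -1)) = 0)
T = Rational(6459, 4861) (T = Add(3, Mul(-1, Mul(40620, Pow(24305, -1)))) = Add(3, Mul(-1, Mul(40620, Rational(1, 24305)))) = Add(3, Mul(-1, Rational(8124, 4861))) = Add(3, Rational(-8124, 4861)) = Rational(6459, 4861) ≈ 1.3287)
D = 64
Function('s')(Z) = 100
Mul(Add(Function('s')(D), -34321), Add(T, Add(Function('O')(-54), Mul(-1, 6054)))) = Mul(Add(100, -34321), Add(Rational(6459, 4861), Add(0, Mul(-1, 6054)))) = Mul(-34221, Add(Rational(6459, 4861), Add(0, -6054))) = Mul(-34221, Add(Rational(6459, 4861), -6054)) = Mul(-34221, Rational(-29422035, 4861)) = Rational(1006851459735, 4861)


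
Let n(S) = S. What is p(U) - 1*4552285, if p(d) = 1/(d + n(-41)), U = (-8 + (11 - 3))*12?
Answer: -186643686/41 ≈ -4.5523e+6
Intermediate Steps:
U = 0 (U = (-8 + 8)*12 = 0*12 = 0)
p(d) = 1/(-41 + d) (p(d) = 1/(d - 41) = 1/(-41 + d))
p(U) - 1*4552285 = 1/(-41 + 0) - 1*4552285 = 1/(-41) - 4552285 = -1/41 - 4552285 = -186643686/41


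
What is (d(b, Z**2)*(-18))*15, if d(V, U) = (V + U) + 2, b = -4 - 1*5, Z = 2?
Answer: 810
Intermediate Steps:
b = -9 (b = -4 - 5 = -9)
d(V, U) = 2 + U + V (d(V, U) = (U + V) + 2 = 2 + U + V)
(d(b, Z**2)*(-18))*15 = ((2 + 2**2 - 9)*(-18))*15 = ((2 + 4 - 9)*(-18))*15 = -3*(-18)*15 = 54*15 = 810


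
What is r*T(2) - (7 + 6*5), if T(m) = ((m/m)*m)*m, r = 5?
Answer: -17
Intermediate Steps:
T(m) = m² (T(m) = (1*m)*m = m*m = m²)
r*T(2) - (7 + 6*5) = 5*2² - (7 + 6*5) = 5*4 - (7 + 30) = 20 - 1*37 = 20 - 37 = -17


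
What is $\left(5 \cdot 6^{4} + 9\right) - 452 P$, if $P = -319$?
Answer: $150677$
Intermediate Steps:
$\left(5 \cdot 6^{4} + 9\right) - 452 P = \left(5 \cdot 6^{4} + 9\right) - -144188 = \left(5 \cdot 1296 + 9\right) + 144188 = \left(6480 + 9\right) + 144188 = 6489 + 144188 = 150677$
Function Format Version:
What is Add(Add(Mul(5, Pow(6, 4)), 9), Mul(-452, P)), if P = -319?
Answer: 150677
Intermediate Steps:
Add(Add(Mul(5, Pow(6, 4)), 9), Mul(-452, P)) = Add(Add(Mul(5, Pow(6, 4)), 9), Mul(-452, -319)) = Add(Add(Mul(5, 1296), 9), 144188) = Add(Add(6480, 9), 144188) = Add(6489, 144188) = 150677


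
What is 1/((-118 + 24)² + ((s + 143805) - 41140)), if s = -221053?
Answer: -1/109552 ≈ -9.1281e-6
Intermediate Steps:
1/((-118 + 24)² + ((s + 143805) - 41140)) = 1/((-118 + 24)² + ((-221053 + 143805) - 41140)) = 1/((-94)² + (-77248 - 41140)) = 1/(8836 - 118388) = 1/(-109552) = -1/109552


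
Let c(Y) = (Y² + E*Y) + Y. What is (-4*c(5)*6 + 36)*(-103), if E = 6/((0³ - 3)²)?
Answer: 78692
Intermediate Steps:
E = ⅔ (E = 6/((0 - 3)²) = 6/((-3)²) = 6/9 = 6*(⅑) = ⅔ ≈ 0.66667)
c(Y) = Y² + 5*Y/3 (c(Y) = (Y² + 2*Y/3) + Y = Y² + 5*Y/3)
(-4*c(5)*6 + 36)*(-103) = (-4*5*(5 + 3*5)/3*6 + 36)*(-103) = (-4*5*(5 + 15)/3*6 + 36)*(-103) = (-4*5*20/3*6 + 36)*(-103) = (-4*100/3*6 + 36)*(-103) = (-400/3*6 + 36)*(-103) = (-800 + 36)*(-103) = -764*(-103) = 78692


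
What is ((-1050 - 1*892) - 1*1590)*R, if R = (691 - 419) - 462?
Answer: 671080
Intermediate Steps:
R = -190 (R = 272 - 462 = -190)
((-1050 - 1*892) - 1*1590)*R = ((-1050 - 1*892) - 1*1590)*(-190) = ((-1050 - 892) - 1590)*(-190) = (-1942 - 1590)*(-190) = -3532*(-190) = 671080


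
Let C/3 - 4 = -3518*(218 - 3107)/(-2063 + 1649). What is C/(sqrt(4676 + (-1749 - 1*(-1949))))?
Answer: -1693641*sqrt(1219)/56074 ≈ -1054.5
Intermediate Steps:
C = -1693641/23 (C = 12 + 3*(-3518*(218 - 3107)/(-2063 + 1649)) = 12 + 3*(-3518/((-414/(-2889)))) = 12 + 3*(-3518/((-414*(-1/2889)))) = 12 + 3*(-3518/46/321) = 12 + 3*(-3518*321/46) = 12 + 3*(-564639/23) = 12 - 1693917/23 = -1693641/23 ≈ -73637.)
C/(sqrt(4676 + (-1749 - 1*(-1949)))) = -1693641/(23*sqrt(4676 + (-1749 - 1*(-1949)))) = -1693641/(23*sqrt(4676 + (-1749 + 1949))) = -1693641/(23*sqrt(4676 + 200)) = -1693641*sqrt(1219)/2438/23 = -1693641*sqrt(1219)/56074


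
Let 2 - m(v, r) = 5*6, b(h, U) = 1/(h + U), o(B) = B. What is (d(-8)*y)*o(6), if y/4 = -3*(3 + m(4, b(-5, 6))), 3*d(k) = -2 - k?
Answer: 3600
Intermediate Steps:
d(k) = -⅔ - k/3 (d(k) = (-2 - k)/3 = -⅔ - k/3)
b(h, U) = 1/(U + h)
m(v, r) = -28 (m(v, r) = 2 - 5*6 = 2 - 1*30 = 2 - 30 = -28)
y = 300 (y = 4*(-3*(3 - 28)) = 4*(-3*(-25)) = 4*75 = 300)
(d(-8)*y)*o(6) = ((-⅔ - ⅓*(-8))*300)*6 = ((-⅔ + 8/3)*300)*6 = (2*300)*6 = 600*6 = 3600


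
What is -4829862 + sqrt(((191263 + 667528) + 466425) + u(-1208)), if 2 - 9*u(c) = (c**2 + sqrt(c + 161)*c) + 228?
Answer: -4829862 + sqrt(10467454 + 1208*I*sqrt(1047))/3 ≈ -4.8288e+6 + 2.0136*I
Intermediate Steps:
u(c) = -226/9 - c**2/9 - c*sqrt(161 + c)/9 (u(c) = 2/9 - ((c**2 + sqrt(c + 161)*c) + 228)/9 = 2/9 - ((c**2 + sqrt(161 + c)*c) + 228)/9 = 2/9 - ((c**2 + c*sqrt(161 + c)) + 228)/9 = 2/9 - (228 + c**2 + c*sqrt(161 + c))/9 = 2/9 + (-76/3 - c**2/9 - c*sqrt(161 + c)/9) = -226/9 - c**2/9 - c*sqrt(161 + c)/9)
-4829862 + sqrt(((191263 + 667528) + 466425) + u(-1208)) = -4829862 + sqrt(((191263 + 667528) + 466425) + (-226/9 - 1/9*(-1208)**2 - 1/9*(-1208)*sqrt(161 - 1208))) = -4829862 + sqrt((858791 + 466425) + (-226/9 - 1/9*1459264 - 1/9*(-1208)*sqrt(-1047))) = -4829862 + sqrt(1325216 + (-226/9 - 1459264/9 - 1/9*(-1208)*I*sqrt(1047))) = -4829862 + sqrt(1325216 + (-226/9 - 1459264/9 + 1208*I*sqrt(1047)/9)) = -4829862 + sqrt(1325216 + (-1459490/9 + 1208*I*sqrt(1047)/9)) = -4829862 + sqrt(10467454/9 + 1208*I*sqrt(1047)/9)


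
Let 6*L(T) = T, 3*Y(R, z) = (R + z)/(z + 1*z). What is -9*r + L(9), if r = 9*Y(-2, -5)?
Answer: -87/5 ≈ -17.400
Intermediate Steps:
Y(R, z) = (R + z)/(6*z) (Y(R, z) = ((R + z)/(z + 1*z))/3 = ((R + z)/(z + z))/3 = ((R + z)/((2*z)))/3 = ((R + z)*(1/(2*z)))/3 = ((R + z)/(2*z))/3 = (R + z)/(6*z))
L(T) = T/6
r = 21/10 (r = 9*((⅙)*(-2 - 5)/(-5)) = 9*((⅙)*(-⅕)*(-7)) = 9*(7/30) = 21/10 ≈ 2.1000)
-9*r + L(9) = -9*21/10 + (⅙)*9 = -189/10 + 3/2 = -87/5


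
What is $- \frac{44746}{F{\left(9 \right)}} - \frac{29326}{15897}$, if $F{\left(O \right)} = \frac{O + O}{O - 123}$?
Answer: $\frac{1501680900}{5299} \approx 2.8339 \cdot 10^{5}$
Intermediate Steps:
$F{\left(O \right)} = \frac{2 O}{-123 + O}$
$- \frac{44746}{F{\left(9 \right)}} - \frac{29326}{15897} = - \frac{44746}{2 \cdot 9 \frac{1}{-123 + 9}} - \frac{29326}{15897} = - \frac{44746}{2 \cdot 9 \frac{1}{-114}} - \frac{29326}{15897} = - \frac{44746}{2 \cdot 9 \left(- \frac{1}{114}\right)} - \frac{29326}{15897} = - \frac{44746}{- \frac{3}{19}} - \frac{29326}{15897} = \left(-44746\right) \left(- \frac{19}{3}\right) - \frac{29326}{15897} = \frac{850174}{3} - \frac{29326}{15897} = \frac{1501680900}{5299}$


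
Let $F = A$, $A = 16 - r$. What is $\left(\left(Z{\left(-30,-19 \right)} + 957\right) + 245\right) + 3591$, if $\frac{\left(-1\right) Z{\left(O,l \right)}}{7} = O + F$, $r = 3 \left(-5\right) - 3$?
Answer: $4765$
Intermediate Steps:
$r = -18$ ($r = -15 - 3 = -18$)
$A = 34$ ($A = 16 - -18 = 16 + 18 = 34$)
$F = 34$
$Z{\left(O,l \right)} = -238 - 7 O$ ($Z{\left(O,l \right)} = - 7 \left(O + 34\right) = - 7 \left(34 + O\right) = -238 - 7 O$)
$\left(\left(Z{\left(-30,-19 \right)} + 957\right) + 245\right) + 3591 = \left(\left(\left(-238 - -210\right) + 957\right) + 245\right) + 3591 = \left(\left(\left(-238 + 210\right) + 957\right) + 245\right) + 3591 = \left(\left(-28 + 957\right) + 245\right) + 3591 = \left(929 + 245\right) + 3591 = 1174 + 3591 = 4765$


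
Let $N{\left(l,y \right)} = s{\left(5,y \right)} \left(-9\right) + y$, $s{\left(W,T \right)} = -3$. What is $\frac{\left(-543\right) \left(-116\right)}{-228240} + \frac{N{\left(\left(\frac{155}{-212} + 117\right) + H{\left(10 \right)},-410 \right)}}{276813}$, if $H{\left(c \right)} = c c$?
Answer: $- \frac{486758699}{1754994420} \approx -0.27736$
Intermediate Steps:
$H{\left(c \right)} = c^{2}$
$N{\left(l,y \right)} = 27 + y$ ($N{\left(l,y \right)} = \left(-3\right) \left(-9\right) + y = 27 + y$)
$\frac{\left(-543\right) \left(-116\right)}{-228240} + \frac{N{\left(\left(\frac{155}{-212} + 117\right) + H{\left(10 \right)},-410 \right)}}{276813} = \frac{\left(-543\right) \left(-116\right)}{-228240} + \frac{27 - 410}{276813} = 62988 \left(- \frac{1}{228240}\right) - \frac{383}{276813} = - \frac{5249}{19020} - \frac{383}{276813} = - \frac{486758699}{1754994420}$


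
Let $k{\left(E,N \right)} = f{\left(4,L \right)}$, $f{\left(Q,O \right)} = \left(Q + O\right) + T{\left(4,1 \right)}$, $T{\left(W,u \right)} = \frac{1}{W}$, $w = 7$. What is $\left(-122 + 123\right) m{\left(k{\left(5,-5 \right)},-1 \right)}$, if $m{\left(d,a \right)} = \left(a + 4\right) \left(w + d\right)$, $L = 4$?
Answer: $\frac{183}{4} \approx 45.75$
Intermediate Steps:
$f{\left(Q,O \right)} = \frac{1}{4} + O + Q$ ($f{\left(Q,O \right)} = \left(Q + O\right) + \frac{1}{4} = \left(O + Q\right) + \frac{1}{4} = \frac{1}{4} + O + Q$)
$k{\left(E,N \right)} = \frac{33}{4}$ ($k{\left(E,N \right)} = \frac{1}{4} + 4 + 4 = \frac{33}{4}$)
$m{\left(d,a \right)} = \left(4 + a\right) \left(7 + d\right)$ ($m{\left(d,a \right)} = \left(a + 4\right) \left(7 + d\right) = \left(4 + a\right) \left(7 + d\right)$)
$\left(-122 + 123\right) m{\left(k{\left(5,-5 \right)},-1 \right)} = \left(-122 + 123\right) \left(28 + 4 \cdot \frac{33}{4} + 7 \left(-1\right) - \frac{33}{4}\right) = 1 \left(28 + 33 - 7 - \frac{33}{4}\right) = 1 \cdot \frac{183}{4} = \frac{183}{4}$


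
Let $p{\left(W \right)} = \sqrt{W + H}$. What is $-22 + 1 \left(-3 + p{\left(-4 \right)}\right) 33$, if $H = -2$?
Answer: $-121 + 33 i \sqrt{6} \approx -121.0 + 80.833 i$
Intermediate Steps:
$p{\left(W \right)} = \sqrt{-2 + W}$ ($p{\left(W \right)} = \sqrt{W - 2} = \sqrt{-2 + W}$)
$-22 + 1 \left(-3 + p{\left(-4 \right)}\right) 33 = -22 + 1 \left(-3 + \sqrt{-2 - 4}\right) 33 = -22 + 1 \left(-3 + \sqrt{-6}\right) 33 = -22 + 1 \left(-3 + i \sqrt{6}\right) 33 = -22 + \left(-3 + i \sqrt{6}\right) 33 = -22 - \left(99 - 33 i \sqrt{6}\right) = -121 + 33 i \sqrt{6}$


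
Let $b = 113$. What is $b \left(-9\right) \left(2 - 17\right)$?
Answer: $15255$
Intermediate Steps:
$b \left(-9\right) \left(2 - 17\right) = 113 \left(-9\right) \left(2 - 17\right) = \left(-1017\right) \left(-15\right) = 15255$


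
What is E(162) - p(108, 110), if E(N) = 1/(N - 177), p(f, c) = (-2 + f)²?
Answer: -168541/15 ≈ -11236.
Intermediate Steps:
E(N) = 1/(-177 + N)
E(162) - p(108, 110) = 1/(-177 + 162) - (-2 + 108)² = 1/(-15) - 1*106² = -1/15 - 1*11236 = -1/15 - 11236 = -168541/15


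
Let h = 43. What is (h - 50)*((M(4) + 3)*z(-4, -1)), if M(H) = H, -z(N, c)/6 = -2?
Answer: -588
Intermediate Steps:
z(N, c) = 12 (z(N, c) = -6*(-2) = 12)
(h - 50)*((M(4) + 3)*z(-4, -1)) = (43 - 50)*((4 + 3)*12) = -49*12 = -7*84 = -588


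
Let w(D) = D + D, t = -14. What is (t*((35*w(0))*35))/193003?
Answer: 0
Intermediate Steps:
w(D) = 2*D
(t*((35*w(0))*35))/193003 = -14*35*(2*0)*35/193003 = -14*35*0*35*(1/193003) = -0*35*(1/193003) = -14*0*(1/193003) = 0*(1/193003) = 0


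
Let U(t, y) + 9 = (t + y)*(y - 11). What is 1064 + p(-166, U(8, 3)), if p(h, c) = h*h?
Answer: 28620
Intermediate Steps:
U(t, y) = -9 + (-11 + y)*(t + y) (U(t, y) = -9 + (t + y)*(y - 11) = -9 + (t + y)*(-11 + y) = -9 + (-11 + y)*(t + y))
p(h, c) = h²
1064 + p(-166, U(8, 3)) = 1064 + (-166)² = 1064 + 27556 = 28620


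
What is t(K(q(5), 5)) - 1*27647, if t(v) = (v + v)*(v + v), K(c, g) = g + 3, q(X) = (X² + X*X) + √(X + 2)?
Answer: -27391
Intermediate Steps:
q(X) = √(2 + X) + 2*X² (q(X) = (X² + X²) + √(2 + X) = 2*X² + √(2 + X) = √(2 + X) + 2*X²)
K(c, g) = 3 + g
t(v) = 4*v² (t(v) = (2*v)*(2*v) = 4*v²)
t(K(q(5), 5)) - 1*27647 = 4*(3 + 5)² - 1*27647 = 4*8² - 27647 = 4*64 - 27647 = 256 - 27647 = -27391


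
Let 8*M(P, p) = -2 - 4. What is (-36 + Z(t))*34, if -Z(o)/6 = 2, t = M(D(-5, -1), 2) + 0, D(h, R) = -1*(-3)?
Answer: -1632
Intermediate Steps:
D(h, R) = 3
M(P, p) = -¾ (M(P, p) = (-2 - 4)/8 = (⅛)*(-6) = -¾)
t = -¾ (t = -¾ + 0 = -¾ ≈ -0.75000)
Z(o) = -12 (Z(o) = -6*2 = -12)
(-36 + Z(t))*34 = (-36 - 12)*34 = -48*34 = -1632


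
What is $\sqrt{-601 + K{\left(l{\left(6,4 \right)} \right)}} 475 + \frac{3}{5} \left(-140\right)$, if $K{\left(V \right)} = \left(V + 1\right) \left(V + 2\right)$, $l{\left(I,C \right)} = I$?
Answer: $-84 + 475 i \sqrt{545} \approx -84.0 + 11089.0 i$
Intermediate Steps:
$K{\left(V \right)} = \left(1 + V\right) \left(2 + V\right)$
$\sqrt{-601 + K{\left(l{\left(6,4 \right)} \right)}} 475 + \frac{3}{5} \left(-140\right) = \sqrt{-601 + \left(2 + 6^{2} + 3 \cdot 6\right)} 475 + \frac{3}{5} \left(-140\right) = \sqrt{-601 + \left(2 + 36 + 18\right)} 475 + 3 \cdot \frac{1}{5} \left(-140\right) = \sqrt{-601 + 56} \cdot 475 + \frac{3}{5} \left(-140\right) = \sqrt{-545} \cdot 475 - 84 = i \sqrt{545} \cdot 475 - 84 = 475 i \sqrt{545} - 84 = -84 + 475 i \sqrt{545}$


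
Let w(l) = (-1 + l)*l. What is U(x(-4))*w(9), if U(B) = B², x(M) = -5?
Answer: 1800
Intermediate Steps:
w(l) = l*(-1 + l)
U(x(-4))*w(9) = (-5)²*(9*(-1 + 9)) = 25*(9*8) = 25*72 = 1800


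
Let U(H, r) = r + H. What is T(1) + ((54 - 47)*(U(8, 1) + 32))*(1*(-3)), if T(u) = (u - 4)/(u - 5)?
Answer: -3441/4 ≈ -860.25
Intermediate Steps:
T(u) = (-4 + u)/(-5 + u)
U(H, r) = H + r
T(1) + ((54 - 47)*(U(8, 1) + 32))*(1*(-3)) = (-4 + 1)/(-5 + 1) + ((54 - 47)*((8 + 1) + 32))*(1*(-3)) = -3/(-4) + (7*(9 + 32))*(-3) = -¼*(-3) + (7*41)*(-3) = ¾ + 287*(-3) = ¾ - 861 = -3441/4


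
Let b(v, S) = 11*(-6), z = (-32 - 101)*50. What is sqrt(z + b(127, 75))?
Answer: 2*I*sqrt(1679) ≈ 81.951*I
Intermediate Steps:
z = -6650 (z = -133*50 = -6650)
b(v, S) = -66
sqrt(z + b(127, 75)) = sqrt(-6650 - 66) = sqrt(-6716) = 2*I*sqrt(1679)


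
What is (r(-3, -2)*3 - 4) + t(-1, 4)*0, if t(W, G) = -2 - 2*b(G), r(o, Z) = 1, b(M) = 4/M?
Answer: -1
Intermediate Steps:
t(W, G) = -2 - 8/G
(r(-3, -2)*3 - 4) + t(-1, 4)*0 = (1*3 - 4) + (-2 - 8/4)*0 = (3 - 4) + (-2 - 8*1/4)*0 = -1 + (-2 - 2)*0 = -1 - 4*0 = -1 + 0 = -1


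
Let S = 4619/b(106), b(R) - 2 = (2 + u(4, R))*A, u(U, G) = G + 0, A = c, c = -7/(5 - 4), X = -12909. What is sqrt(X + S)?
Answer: I*sqrt(7342455770)/754 ≈ 113.64*I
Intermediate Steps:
c = -7 (c = -7/1 = -7*1 = -7)
A = -7
u(U, G) = G
b(R) = -12 - 7*R (b(R) = 2 + (2 + R)*(-7) = 2 + (-14 - 7*R) = -12 - 7*R)
S = -4619/754 (S = 4619/(-12 - 7*106) = 4619/(-12 - 742) = 4619/(-754) = 4619*(-1/754) = -4619/754 ≈ -6.1260)
sqrt(X + S) = sqrt(-12909 - 4619/754) = sqrt(-9738005/754) = I*sqrt(7342455770)/754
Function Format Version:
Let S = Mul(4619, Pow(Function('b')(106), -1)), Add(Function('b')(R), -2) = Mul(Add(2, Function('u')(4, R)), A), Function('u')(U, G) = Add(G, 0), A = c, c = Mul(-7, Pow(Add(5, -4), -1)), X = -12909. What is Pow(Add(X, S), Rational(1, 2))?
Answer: Mul(Rational(1, 754), I, Pow(7342455770, Rational(1, 2))) ≈ Mul(113.64, I)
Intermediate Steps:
c = -7 (c = Mul(-7, Pow(1, -1)) = Mul(-7, 1) = -7)
A = -7
Function('u')(U, G) = G
Function('b')(R) = Add(-12, Mul(-7, R)) (Function('b')(R) = Add(2, Mul(Add(2, R), -7)) = Add(2, Add(-14, Mul(-7, R))) = Add(-12, Mul(-7, R)))
S = Rational(-4619, 754) (S = Mul(4619, Pow(Add(-12, Mul(-7, 106)), -1)) = Mul(4619, Pow(Add(-12, -742), -1)) = Mul(4619, Pow(-754, -1)) = Mul(4619, Rational(-1, 754)) = Rational(-4619, 754) ≈ -6.1260)
Pow(Add(X, S), Rational(1, 2)) = Pow(Add(-12909, Rational(-4619, 754)), Rational(1, 2)) = Pow(Rational(-9738005, 754), Rational(1, 2)) = Mul(Rational(1, 754), I, Pow(7342455770, Rational(1, 2)))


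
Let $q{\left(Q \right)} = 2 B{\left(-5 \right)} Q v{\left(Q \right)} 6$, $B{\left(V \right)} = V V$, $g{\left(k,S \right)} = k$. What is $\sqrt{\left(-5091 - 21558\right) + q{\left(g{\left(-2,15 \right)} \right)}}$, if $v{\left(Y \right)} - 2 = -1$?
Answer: $i \sqrt{27249} \approx 165.07 i$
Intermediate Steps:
$v{\left(Y \right)} = 1$ ($v{\left(Y \right)} = 2 - 1 = 1$)
$B{\left(V \right)} = V^{2}$
$q{\left(Q \right)} = 300 Q$ ($q{\left(Q \right)} = 2 \left(-5\right)^{2} Q 1 \cdot 6 = 2 \cdot 25 Q 6 = 50 \cdot 6 Q = 300 Q$)
$\sqrt{\left(-5091 - 21558\right) + q{\left(g{\left(-2,15 \right)} \right)}} = \sqrt{\left(-5091 - 21558\right) + 300 \left(-2\right)} = \sqrt{\left(-5091 - 21558\right) - 600} = \sqrt{-26649 - 600} = \sqrt{-27249} = i \sqrt{27249}$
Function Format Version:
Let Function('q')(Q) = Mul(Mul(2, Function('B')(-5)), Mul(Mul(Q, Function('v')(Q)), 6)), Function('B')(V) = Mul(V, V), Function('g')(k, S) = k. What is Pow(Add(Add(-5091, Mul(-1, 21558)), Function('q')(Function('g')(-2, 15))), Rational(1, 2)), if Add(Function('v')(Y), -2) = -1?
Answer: Mul(I, Pow(27249, Rational(1, 2))) ≈ Mul(165.07, I)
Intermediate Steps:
Function('v')(Y) = 1 (Function('v')(Y) = Add(2, -1) = 1)
Function('B')(V) = Pow(V, 2)
Function('q')(Q) = Mul(300, Q) (Function('q')(Q) = Mul(Mul(2, Pow(-5, 2)), Mul(Mul(Q, 1), 6)) = Mul(Mul(2, 25), Mul(Q, 6)) = Mul(50, Mul(6, Q)) = Mul(300, Q))
Pow(Add(Add(-5091, Mul(-1, 21558)), Function('q')(Function('g')(-2, 15))), Rational(1, 2)) = Pow(Add(Add(-5091, Mul(-1, 21558)), Mul(300, -2)), Rational(1, 2)) = Pow(Add(Add(-5091, -21558), -600), Rational(1, 2)) = Pow(Add(-26649, -600), Rational(1, 2)) = Pow(-27249, Rational(1, 2)) = Mul(I, Pow(27249, Rational(1, 2)))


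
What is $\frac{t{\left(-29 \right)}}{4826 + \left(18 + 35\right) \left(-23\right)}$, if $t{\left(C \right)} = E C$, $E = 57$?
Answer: $- \frac{1653}{3607} \approx -0.45828$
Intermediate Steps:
$t{\left(C \right)} = 57 C$
$\frac{t{\left(-29 \right)}}{4826 + \left(18 + 35\right) \left(-23\right)} = \frac{57 \left(-29\right)}{4826 + \left(18 + 35\right) \left(-23\right)} = - \frac{1653}{4826 + 53 \left(-23\right)} = - \frac{1653}{4826 - 1219} = - \frac{1653}{3607}$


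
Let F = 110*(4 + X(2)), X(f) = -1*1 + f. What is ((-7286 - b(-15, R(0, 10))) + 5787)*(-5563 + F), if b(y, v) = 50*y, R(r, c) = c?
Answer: 3754737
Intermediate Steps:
X(f) = -1 + f
F = 550 (F = 110*(4 + (-1 + 2)) = 110*(4 + 1) = 110*5 = 550)
((-7286 - b(-15, R(0, 10))) + 5787)*(-5563 + F) = ((-7286 - 50*(-15)) + 5787)*(-5563 + 550) = ((-7286 - 1*(-750)) + 5787)*(-5013) = ((-7286 + 750) + 5787)*(-5013) = (-6536 + 5787)*(-5013) = -749*(-5013) = 3754737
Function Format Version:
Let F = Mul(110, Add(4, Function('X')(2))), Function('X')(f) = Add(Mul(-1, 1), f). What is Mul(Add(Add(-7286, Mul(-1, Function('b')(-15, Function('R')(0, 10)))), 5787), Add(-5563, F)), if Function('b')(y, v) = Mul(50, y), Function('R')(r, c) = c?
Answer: 3754737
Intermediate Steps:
Function('X')(f) = Add(-1, f)
F = 550 (F = Mul(110, Add(4, Add(-1, 2))) = Mul(110, Add(4, 1)) = Mul(110, 5) = 550)
Mul(Add(Add(-7286, Mul(-1, Function('b')(-15, Function('R')(0, 10)))), 5787), Add(-5563, F)) = Mul(Add(Add(-7286, Mul(-1, Mul(50, -15))), 5787), Add(-5563, 550)) = Mul(Add(Add(-7286, Mul(-1, -750)), 5787), -5013) = Mul(Add(Add(-7286, 750), 5787), -5013) = Mul(Add(-6536, 5787), -5013) = Mul(-749, -5013) = 3754737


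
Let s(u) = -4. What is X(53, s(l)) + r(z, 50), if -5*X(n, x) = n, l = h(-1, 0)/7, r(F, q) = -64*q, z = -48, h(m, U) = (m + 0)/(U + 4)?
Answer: -16053/5 ≈ -3210.6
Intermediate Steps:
h(m, U) = m/(4 + U)
l = -1/28 (l = -1/(4 + 0)/7 = -1/4*(1/7) = -1*1/4*(1/7) = -1/4*1/7 = -1/28 ≈ -0.035714)
X(n, x) = -n/5
X(53, s(l)) + r(z, 50) = -1/5*53 - 64*50 = -53/5 - 3200 = -16053/5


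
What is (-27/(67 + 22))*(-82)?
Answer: 2214/89 ≈ 24.876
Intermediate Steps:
(-27/(67 + 22))*(-82) = (-27/89)*(-82) = ((1/89)*(-27))*(-82) = -27/89*(-82) = 2214/89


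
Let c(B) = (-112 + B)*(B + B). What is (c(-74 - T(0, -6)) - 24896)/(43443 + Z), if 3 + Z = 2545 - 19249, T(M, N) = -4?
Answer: 73/3342 ≈ 0.021843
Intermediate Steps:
Z = -16707 (Z = -3 + (2545 - 19249) = -3 - 16704 = -16707)
c(B) = 2*B*(-112 + B) (c(B) = (-112 + B)*(2*B) = 2*B*(-112 + B))
(c(-74 - T(0, -6)) - 24896)/(43443 + Z) = (2*(-74 - 1*(-4))*(-112 + (-74 - 1*(-4))) - 24896)/(43443 - 16707) = (2*(-74 + 4)*(-112 + (-74 + 4)) - 24896)/26736 = (2*(-70)*(-112 - 70) - 24896)*(1/26736) = (2*(-70)*(-182) - 24896)*(1/26736) = (25480 - 24896)*(1/26736) = 584*(1/26736) = 73/3342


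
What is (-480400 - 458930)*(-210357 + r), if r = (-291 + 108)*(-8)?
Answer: 196219461690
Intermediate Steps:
r = 1464 (r = -183*(-8) = 1464)
(-480400 - 458930)*(-210357 + r) = (-480400 - 458930)*(-210357 + 1464) = -939330*(-208893) = 196219461690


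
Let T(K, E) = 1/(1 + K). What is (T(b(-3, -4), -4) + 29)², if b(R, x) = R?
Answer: 3249/4 ≈ 812.25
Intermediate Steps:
(T(b(-3, -4), -4) + 29)² = (1/(1 - 3) + 29)² = (1/(-2) + 29)² = (-½ + 29)² = (57/2)² = 3249/4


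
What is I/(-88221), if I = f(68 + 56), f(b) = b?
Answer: -124/88221 ≈ -0.0014056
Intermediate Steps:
I = 124 (I = 68 + 56 = 124)
I/(-88221) = 124/(-88221) = 124*(-1/88221) = -124/88221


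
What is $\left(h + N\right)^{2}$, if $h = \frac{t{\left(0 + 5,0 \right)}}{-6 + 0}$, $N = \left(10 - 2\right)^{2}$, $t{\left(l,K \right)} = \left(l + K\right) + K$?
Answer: $\frac{143641}{36} \approx 3990.0$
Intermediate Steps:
$t{\left(l,K \right)} = l + 2 K$ ($t{\left(l,K \right)} = \left(K + l\right) + K = l + 2 K$)
$N = 64$ ($N = 8^{2} = 64$)
$h = - \frac{5}{6}$ ($h = \frac{\left(0 + 5\right) + 2 \cdot 0}{-6 + 0} = \frac{5 + 0}{-6} = \left(- \frac{1}{6}\right) 5 = - \frac{5}{6} \approx -0.83333$)
$\left(h + N\right)^{2} = \left(- \frac{5}{6} + 64\right)^{2} = \left(\frac{379}{6}\right)^{2} = \frac{143641}{36}$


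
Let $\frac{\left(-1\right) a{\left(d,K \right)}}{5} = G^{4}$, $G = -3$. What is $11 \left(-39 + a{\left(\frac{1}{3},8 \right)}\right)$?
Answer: $-4884$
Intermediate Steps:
$a{\left(d,K \right)} = -405$ ($a{\left(d,K \right)} = - 5 \left(-3\right)^{4} = \left(-5\right) 81 = -405$)
$11 \left(-39 + a{\left(\frac{1}{3},8 \right)}\right) = 11 \left(-39 - 405\right) = 11 \left(-444\right) = -4884$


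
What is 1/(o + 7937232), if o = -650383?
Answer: 1/7286849 ≈ 1.3723e-7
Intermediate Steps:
1/(o + 7937232) = 1/(-650383 + 7937232) = 1/7286849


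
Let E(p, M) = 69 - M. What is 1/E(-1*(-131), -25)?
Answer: 1/94 ≈ 0.010638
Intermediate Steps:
1/E(-1*(-131), -25) = 1/(69 - 1*(-25)) = 1/(69 + 25) = 1/94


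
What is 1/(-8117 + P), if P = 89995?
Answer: 1/81878 ≈ 1.2213e-5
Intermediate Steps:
1/(-8117 + P) = 1/(-8117 + 89995) = 1/81878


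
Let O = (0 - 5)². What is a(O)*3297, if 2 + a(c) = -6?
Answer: -26376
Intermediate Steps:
O = 25 (O = (-5)² = 25)
a(c) = -8 (a(c) = -2 - 6 = -8)
a(O)*3297 = -8*3297 = -26376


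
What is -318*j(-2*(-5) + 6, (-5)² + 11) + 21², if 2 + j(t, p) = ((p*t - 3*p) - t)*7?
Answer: -1005075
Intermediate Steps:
j(t, p) = -2 - 21*p - 7*t + 7*p*t (j(t, p) = -2 + ((p*t - 3*p) - t)*7 = -2 + ((-3*p + p*t) - t)*7 = -2 + (-t - 3*p + p*t)*7 = -2 + (-21*p - 7*t + 7*p*t) = -2 - 21*p - 7*t + 7*p*t)
-318*j(-2*(-5) + 6, (-5)² + 11) + 21² = -318*(-2 - 21*((-5)² + 11) - 7*(-2*(-5) + 6) + 7*((-5)² + 11)*(-2*(-5) + 6)) + 21² = -318*(-2 - 21*(25 + 11) - 7*(10 + 6) + 7*(25 + 11)*(10 + 6)) + 441 = -318*(-2 - 21*36 - 7*16 + 7*36*16) + 441 = -318*(-2 - 756 - 112 + 4032) + 441 = -318*3162 + 441 = -1005516 + 441 = -1005075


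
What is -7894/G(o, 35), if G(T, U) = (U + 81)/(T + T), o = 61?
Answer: -240767/29 ≈ -8302.3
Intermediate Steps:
G(T, U) = (81 + U)/(2*T) (G(T, U) = (81 + U)/((2*T)) = (81 + U)*(1/(2*T)) = (81 + U)/(2*T))
-7894/G(o, 35) = -7894*122/(81 + 35) = -7894/((½)*(1/61)*116) = -7894/58/61 = -7894*61/58 = -240767/29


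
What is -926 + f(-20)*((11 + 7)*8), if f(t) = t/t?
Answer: -782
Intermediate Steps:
f(t) = 1
-926 + f(-20)*((11 + 7)*8) = -926 + 1*((11 + 7)*8) = -926 + 1*(18*8) = -926 + 1*144 = -926 + 144 = -782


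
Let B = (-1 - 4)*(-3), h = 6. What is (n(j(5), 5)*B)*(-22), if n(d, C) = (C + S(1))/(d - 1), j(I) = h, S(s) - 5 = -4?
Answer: -396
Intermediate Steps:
S(s) = 1 (S(s) = 5 - 4 = 1)
j(I) = 6
B = 15 (B = -5*(-3) = 15)
n(d, C) = (1 + C)/(-1 + d) (n(d, C) = (C + 1)/(d - 1) = (1 + C)/(-1 + d))
(n(j(5), 5)*B)*(-22) = (((1 + 5)/(-1 + 6))*15)*(-22) = ((6/5)*15)*(-22) = 18*(-22) = -396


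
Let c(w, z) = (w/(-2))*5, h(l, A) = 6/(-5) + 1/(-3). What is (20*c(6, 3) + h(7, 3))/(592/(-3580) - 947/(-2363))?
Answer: -1913124971/1493523 ≈ -1280.9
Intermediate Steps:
h(l, A) = -23/15 (h(l, A) = 6*(-⅕) + 1*(-⅓) = -6/5 - ⅓ = -23/15)
c(w, z) = -5*w/2 (c(w, z) = (w*(-½))*5 = -w/2*5 = -5*w/2)
(20*c(6, 3) + h(7, 3))/(592/(-3580) - 947/(-2363)) = (20*(-5/2*6) - 23/15)/(592/(-3580) - 947/(-2363)) = (20*(-15) - 23/15)/(592*(-1/3580) - 947*(-1/2363)) = (-300 - 23/15)/(-148/895 + 947/2363) = -4523/(15*497841/2114885) = -4523/15*2114885/497841 = -1913124971/1493523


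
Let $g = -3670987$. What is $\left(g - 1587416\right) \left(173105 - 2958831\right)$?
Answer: $14648469955578$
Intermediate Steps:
$\left(g - 1587416\right) \left(173105 - 2958831\right) = \left(-3670987 - 1587416\right) \left(173105 - 2958831\right) = \left(-5258403\right) \left(-2785726\right) = 14648469955578$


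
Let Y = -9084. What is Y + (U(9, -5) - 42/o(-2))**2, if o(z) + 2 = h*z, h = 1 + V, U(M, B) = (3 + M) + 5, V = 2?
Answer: -137423/16 ≈ -8588.9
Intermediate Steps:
U(M, B) = 8 + M
h = 3 (h = 1 + 2 = 3)
o(z) = -2 + 3*z
Y + (U(9, -5) - 42/o(-2))**2 = -9084 + ((8 + 9) - 42/(-2 + 3*(-2)))**2 = -9084 + (17 - 42/(-2 - 6))**2 = -9084 + (17 - 42/(-8))**2 = -9084 + (17 - 42*(-1/8))**2 = -9084 + (17 + 21/4)**2 = -9084 + (89/4)**2 = -9084 + 7921/16 = -137423/16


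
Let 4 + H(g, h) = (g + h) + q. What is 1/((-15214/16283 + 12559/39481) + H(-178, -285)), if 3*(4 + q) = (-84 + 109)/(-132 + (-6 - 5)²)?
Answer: -21214681059/10021259976185 ≈ -0.0021170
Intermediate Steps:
q = -157/33 (q = -4 + ((-84 + 109)/(-132 + (-6 - 5)²))/3 = -4 + (25/(-132 + (-11)²))/3 = -4 + (25/(-132 + 121))/3 = -4 + (25/(-11))/3 = -4 + (25*(-1/11))/3 = -4 + (⅓)*(-25/11) = -4 - 25/33 = -157/33 ≈ -4.7576)
H(g, h) = -289/33 + g + h (H(g, h) = -4 + ((g + h) - 157/33) = -4 + (-157/33 + g + h) = -289/33 + g + h)
1/((-15214/16283 + 12559/39481) + H(-178, -285)) = 1/((-15214/16283 + 12559/39481) + (-289/33 - 178 - 285)) = 1/((-15214*1/16283 + 12559*(1/39481)) - 15568/33) = 1/((-15214/16283 + 12559/39481) - 15568/33) = 1/(-396165737/642869123 - 15568/33) = 1/(-10021259976185/21214681059) = -21214681059/10021259976185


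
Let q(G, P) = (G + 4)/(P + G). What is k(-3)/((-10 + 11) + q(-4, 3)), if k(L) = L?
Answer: -3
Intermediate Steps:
q(G, P) = (4 + G)/(G + P)
k(-3)/((-10 + 11) + q(-4, 3)) = -3/((-10 + 11) + (4 - 4)/(-4 + 3)) = -3/(1 + 0/(-1)) = -3/(1 - 1*0) = -3/(1 + 0) = -3/1 = 1*(-3) = -3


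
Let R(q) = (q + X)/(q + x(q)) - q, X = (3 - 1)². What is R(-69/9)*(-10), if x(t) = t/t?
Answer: -493/6 ≈ -82.167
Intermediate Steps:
x(t) = 1
X = 4 (X = 2² = 4)
R(q) = -q + (4 + q)/(1 + q) (R(q) = (q + 4)/(q + 1) - q = (4 + q)/(1 + q) - q = -q + (4 + q)/(1 + q))
R(-69/9)*(-10) = ((4 - (-69/9)²)/(1 - 69/9))*(-10) = ((4 - (-69*⅑)²)/(1 - 69*⅑))*(-10) = ((4 - (-23/3)²)/(1 - 23/3))*(-10) = ((4 - 1*529/9)/(-20/3))*(-10) = -3*(4 - 529/9)/20*(-10) = -3/20*(-493/9)*(-10) = (493/60)*(-10) = -493/6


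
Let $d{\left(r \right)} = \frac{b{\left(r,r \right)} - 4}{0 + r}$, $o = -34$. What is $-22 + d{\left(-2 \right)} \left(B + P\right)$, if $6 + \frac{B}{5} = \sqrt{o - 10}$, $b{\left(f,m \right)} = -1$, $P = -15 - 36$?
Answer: $- \frac{449}{2} + 25 i \sqrt{11} \approx -224.5 + 82.916 i$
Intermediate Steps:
$P = -51$ ($P = -15 - 36 = -51$)
$B = -30 + 10 i \sqrt{11}$ ($B = -30 + 5 \sqrt{-34 - 10} = -30 + 5 \sqrt{-44} = -30 + 5 \cdot 2 i \sqrt{11} = -30 + 10 i \sqrt{11} \approx -30.0 + 33.166 i$)
$d{\left(r \right)} = - \frac{5}{r}$ ($d{\left(r \right)} = \frac{-1 - 4}{0 + r} = - \frac{5}{r}$)
$-22 + d{\left(-2 \right)} \left(B + P\right) = -22 + - \frac{5}{-2} \left(\left(-30 + 10 i \sqrt{11}\right) - 51\right) = -22 + \left(-5\right) \left(- \frac{1}{2}\right) \left(-81 + 10 i \sqrt{11}\right) = -22 + \frac{5 \left(-81 + 10 i \sqrt{11}\right)}{2} = -22 - \left(\frac{405}{2} - 25 i \sqrt{11}\right) = - \frac{449}{2} + 25 i \sqrt{11}$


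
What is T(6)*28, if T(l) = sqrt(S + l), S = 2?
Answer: 56*sqrt(2) ≈ 79.196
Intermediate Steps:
T(l) = sqrt(2 + l)
T(6)*28 = sqrt(2 + 6)*28 = sqrt(8)*28 = (2*sqrt(2))*28 = 56*sqrt(2)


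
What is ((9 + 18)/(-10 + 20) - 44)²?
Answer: 170569/100 ≈ 1705.7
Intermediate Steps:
((9 + 18)/(-10 + 20) - 44)² = (27/10 - 44)² = (-413/10)² = 170569/100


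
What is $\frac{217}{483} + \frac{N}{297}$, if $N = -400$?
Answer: $- \frac{6131}{6831} \approx -0.89753$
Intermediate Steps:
$\frac{217}{483} + \frac{N}{297} = \frac{217}{483} - \frac{400}{297} = 217 \cdot \frac{1}{483} - \frac{400}{297} = \frac{31}{69} - \frac{400}{297} = - \frac{6131}{6831}$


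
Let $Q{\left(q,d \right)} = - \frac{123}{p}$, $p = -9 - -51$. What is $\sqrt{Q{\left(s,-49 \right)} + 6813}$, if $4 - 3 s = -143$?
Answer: $\frac{\sqrt{1334774}}{14} \approx 82.523$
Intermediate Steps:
$s = 49$ ($s = \frac{4}{3} - - \frac{143}{3} = \frac{4}{3} + \frac{143}{3} = 49$)
$p = 42$ ($p = -9 + 51 = 42$)
$Q{\left(q,d \right)} = - \frac{41}{14}$ ($Q{\left(q,d \right)} = - \frac{123}{42} = \left(-123\right) \frac{1}{42} = - \frac{41}{14}$)
$\sqrt{Q{\left(s,-49 \right)} + 6813} = \sqrt{- \frac{41}{14} + 6813} = \sqrt{\frac{95341}{14}} = \frac{\sqrt{1334774}}{14}$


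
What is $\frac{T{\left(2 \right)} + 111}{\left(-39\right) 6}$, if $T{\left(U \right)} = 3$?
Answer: $- \frac{19}{39} \approx -0.48718$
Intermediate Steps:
$\frac{T{\left(2 \right)} + 111}{\left(-39\right) 6} = \frac{3 + 111}{\left(-39\right) 6} = \frac{114}{-234} = 114 \left(- \frac{1}{234}\right) = - \frac{19}{39}$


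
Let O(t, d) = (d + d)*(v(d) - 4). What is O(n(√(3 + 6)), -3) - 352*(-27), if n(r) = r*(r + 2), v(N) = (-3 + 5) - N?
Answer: 9498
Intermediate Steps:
v(N) = 2 - N
n(r) = r*(2 + r)
O(t, d) = 2*d*(-2 - d) (O(t, d) = (d + d)*((2 - d) - 4) = (2*d)*(-2 - d) = 2*d*(-2 - d))
O(n(√(3 + 6)), -3) - 352*(-27) = -2*(-3)*(2 - 3) - 352*(-27) = -2*(-3)*(-1) + 9504 = -6 + 9504 = 9498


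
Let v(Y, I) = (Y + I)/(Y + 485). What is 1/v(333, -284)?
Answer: 818/49 ≈ 16.694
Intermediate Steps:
v(Y, I) = (I + Y)/(485 + Y)
1/v(333, -284) = 1/((-284 + 333)/(485 + 333)) = 1/(49/818) = 818/49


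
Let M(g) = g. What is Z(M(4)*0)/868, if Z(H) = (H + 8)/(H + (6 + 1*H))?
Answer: 1/651 ≈ 0.0015361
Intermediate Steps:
Z(H) = (8 + H)/(6 + 2*H) (Z(H) = (8 + H)/(H + (6 + H)) = (8 + H)/(6 + 2*H))
Z(M(4)*0)/868 = ((8 + 4*0)/(2*(3 + 4*0)))/868 = ((8 + 0)/(2*(3 + 0)))*(1/868) = ((1/2)*8/3)*(1/868) = ((1/2)*(1/3)*8)*(1/868) = (4/3)*(1/868) = 1/651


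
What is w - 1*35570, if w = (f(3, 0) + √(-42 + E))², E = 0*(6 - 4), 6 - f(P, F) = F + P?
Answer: -35603 + 6*I*√42 ≈ -35603.0 + 38.884*I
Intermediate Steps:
f(P, F) = 6 - F - P (f(P, F) = 6 - (F + P) = 6 + (-F - P) = 6 - F - P)
E = 0 (E = 0*2 = 0)
w = (3 + I*√42)² (w = ((6 - 1*0 - 1*3) + √(-42 + 0))² = ((6 + 0 - 3) + √(-42))² = (3 + I*√42)² ≈ -33.0 + 38.884*I)
w - 1*35570 = (3 + I*√42)² - 1*35570 = (3 + I*√42)² - 35570 = -35570 + (3 + I*√42)²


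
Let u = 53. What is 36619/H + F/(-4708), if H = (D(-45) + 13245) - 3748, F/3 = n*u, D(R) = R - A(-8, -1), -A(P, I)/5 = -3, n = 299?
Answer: -276242165/44429396 ≈ -6.2176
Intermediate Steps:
A(P, I) = 15 (A(P, I) = -5*(-3) = 15)
D(R) = -15 + R (D(R) = R - 1*15 = R - 15 = -15 + R)
F = 47541 (F = 3*(299*53) = 3*15847 = 47541)
H = 9437 (H = ((-15 - 45) + 13245) - 3748 = (-60 + 13245) - 3748 = 13185 - 3748 = 9437)
36619/H + F/(-4708) = 36619/9437 + 47541/(-4708) = 36619*(1/9437) + 47541*(-1/4708) = 36619/9437 - 47541/4708 = -276242165/44429396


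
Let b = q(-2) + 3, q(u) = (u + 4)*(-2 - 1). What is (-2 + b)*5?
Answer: -25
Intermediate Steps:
q(u) = -12 - 3*u (q(u) = (4 + u)*(-3) = -12 - 3*u)
b = -3 (b = (-12 - 3*(-2)) + 3 = (-12 + 6) + 3 = -6 + 3 = -3)
(-2 + b)*5 = (-2 - 3)*5 = -5*5 = -25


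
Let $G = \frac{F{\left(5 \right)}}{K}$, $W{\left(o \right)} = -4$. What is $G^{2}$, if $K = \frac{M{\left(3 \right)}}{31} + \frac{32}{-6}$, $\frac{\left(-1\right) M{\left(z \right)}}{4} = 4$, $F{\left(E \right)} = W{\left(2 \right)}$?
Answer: $\frac{8649}{18496} \approx 0.46761$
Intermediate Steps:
$F{\left(E \right)} = -4$
$M{\left(z \right)} = -16$ ($M{\left(z \right)} = \left(-4\right) 4 = -16$)
$K = - \frac{544}{93}$ ($K = - \frac{16}{31} + \frac{32}{-6} = \left(-16\right) \frac{1}{31} + 32 \left(- \frac{1}{6}\right) = - \frac{16}{31} - \frac{16}{3} = - \frac{544}{93} \approx -5.8495$)
$G = \frac{93}{136}$ ($G = - \frac{4}{- \frac{544}{93}} = \left(-4\right) \left(- \frac{93}{544}\right) = \frac{93}{136} \approx 0.68382$)
$G^{2} = \left(\frac{93}{136}\right)^{2} = \frac{8649}{18496}$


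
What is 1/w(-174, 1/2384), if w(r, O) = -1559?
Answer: -1/1559 ≈ -0.00064144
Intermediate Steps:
1/w(-174, 1/2384) = 1/(-1559) = -1/1559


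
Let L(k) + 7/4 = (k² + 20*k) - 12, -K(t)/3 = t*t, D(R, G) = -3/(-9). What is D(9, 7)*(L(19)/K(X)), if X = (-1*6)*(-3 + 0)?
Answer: -2909/11664 ≈ -0.24940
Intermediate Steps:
D(R, G) = ⅓ (D(R, G) = -3*(-⅑) = ⅓)
X = 18 (X = -6*(-3) = 18)
K(t) = -3*t² (K(t) = -3*t*t = -3*t²)
L(k) = -55/4 + k² + 20*k (L(k) = -7/4 + ((k² + 20*k) - 12) = -7/4 + (-12 + k² + 20*k) = -55/4 + k² + 20*k)
D(9, 7)*(L(19)/K(X)) = ((-55/4 + 19² + 20*19)/((-3*18²)))/3 = ((-55/4 + 361 + 380)/((-3*324)))/3 = ((2909/4)/(-972))/3 = ((2909/4)*(-1/972))/3 = (⅓)*(-2909/3888) = -2909/11664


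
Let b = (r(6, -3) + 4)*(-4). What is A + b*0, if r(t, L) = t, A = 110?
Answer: 110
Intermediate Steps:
b = -40 (b = (6 + 4)*(-4) = 10*(-4) = -40)
A + b*0 = 110 - 40*0 = 110 + 0 = 110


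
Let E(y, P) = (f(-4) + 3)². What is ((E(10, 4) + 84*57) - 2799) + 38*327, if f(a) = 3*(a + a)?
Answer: 14856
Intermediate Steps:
f(a) = 6*a (f(a) = 3*(2*a) = 6*a)
E(y, P) = 441 (E(y, P) = (6*(-4) + 3)² = (-24 + 3)² = (-21)² = 441)
((E(10, 4) + 84*57) - 2799) + 38*327 = ((441 + 84*57) - 2799) + 38*327 = ((441 + 4788) - 2799) + 12426 = (5229 - 2799) + 12426 = 2430 + 12426 = 14856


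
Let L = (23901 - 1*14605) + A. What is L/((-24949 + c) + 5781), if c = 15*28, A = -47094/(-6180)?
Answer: -9582729/19310440 ≈ -0.49625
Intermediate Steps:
A = 7849/1030 (A = -47094*(-1/6180) = 7849/1030 ≈ 7.6204)
L = 9582729/1030 (L = (23901 - 1*14605) + 7849/1030 = (23901 - 14605) + 7849/1030 = 9296 + 7849/1030 = 9582729/1030 ≈ 9303.6)
c = 420
L/((-24949 + c) + 5781) = 9582729/(1030*((-24949 + 420) + 5781)) = 9582729/(1030*(-24529 + 5781)) = (9582729/1030)/(-18748) = (9582729/1030)*(-1/18748) = -9582729/19310440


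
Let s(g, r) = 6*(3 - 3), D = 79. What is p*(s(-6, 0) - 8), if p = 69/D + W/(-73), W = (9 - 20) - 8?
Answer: -52304/5767 ≈ -9.0695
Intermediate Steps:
W = -19 (W = -11 - 8 = -19)
s(g, r) = 0 (s(g, r) = 6*0 = 0)
p = 6538/5767 (p = 69/79 - 19/(-73) = 69*(1/79) - 19*(-1/73) = 69/79 + 19/73 = 6538/5767 ≈ 1.1337)
p*(s(-6, 0) - 8) = 6538*(0 - 8)/5767 = (6538/5767)*(-8) = -52304/5767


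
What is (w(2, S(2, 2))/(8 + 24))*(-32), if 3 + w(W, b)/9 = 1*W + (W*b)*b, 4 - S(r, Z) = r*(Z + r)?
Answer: -279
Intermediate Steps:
S(r, Z) = 4 - r*(Z + r)
w(W, b) = -27 + 9*W + 9*W*b² (w(W, b) = -27 + 9*(1*W + (W*b)*b) = -27 + 9*(W + W*b²) = -27 + (9*W + 9*W*b²) = -27 + 9*W + 9*W*b²)
(w(2, S(2, 2))/(8 + 24))*(-32) = ((-27 + 9*2 + 9*2*(4 - 1*2² - 1*2*2)²)/(8 + 24))*(-32) = ((-27 + 18 + 9*2*(4 - 1*4 - 4)²)/32)*(-32) = ((-27 + 18 + 9*2*(4 - 4 - 4)²)/32)*(-32) = ((-27 + 18 + 9*2*(-4)²)/32)*(-32) = ((-27 + 18 + 9*2*16)/32)*(-32) = ((-27 + 18 + 288)/32)*(-32) = ((1/32)*279)*(-32) = (279/32)*(-32) = -279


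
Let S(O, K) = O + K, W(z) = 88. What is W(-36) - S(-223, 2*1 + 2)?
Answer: 307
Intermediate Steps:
S(O, K) = K + O
W(-36) - S(-223, 2*1 + 2) = 88 - ((2*1 + 2) - 223) = 88 - ((2 + 2) - 223) = 88 - (4 - 223) = 88 - 1*(-219) = 88 + 219 = 307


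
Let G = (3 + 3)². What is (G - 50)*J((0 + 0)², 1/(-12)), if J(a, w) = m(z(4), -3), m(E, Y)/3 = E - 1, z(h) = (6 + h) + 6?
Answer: -630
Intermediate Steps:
z(h) = 12 + h
m(E, Y) = -3 + 3*E (m(E, Y) = 3*(E - 1) = 3*(-1 + E) = -3 + 3*E)
J(a, w) = 45 (J(a, w) = -3 + 3*(12 + 4) = -3 + 3*16 = -3 + 48 = 45)
G = 36 (G = 6² = 36)
(G - 50)*J((0 + 0)², 1/(-12)) = (36 - 50)*45 = -14*45 = -630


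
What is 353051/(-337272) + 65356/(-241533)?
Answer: -761107915/577746936 ≈ -1.3174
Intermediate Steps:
353051/(-337272) + 65356/(-241533) = 353051*(-1/337272) + 65356*(-1/241533) = -353051/337272 - 65356/241533 = -761107915/577746936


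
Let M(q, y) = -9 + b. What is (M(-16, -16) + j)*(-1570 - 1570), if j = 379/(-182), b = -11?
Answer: 6309830/91 ≈ 69339.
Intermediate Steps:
j = -379/182 (j = 379*(-1/182) = -379/182 ≈ -2.0824)
M(q, y) = -20 (M(q, y) = -9 - 11 = -20)
(M(-16, -16) + j)*(-1570 - 1570) = (-20 - 379/182)*(-1570 - 1570) = -4019/182*(-3140) = 6309830/91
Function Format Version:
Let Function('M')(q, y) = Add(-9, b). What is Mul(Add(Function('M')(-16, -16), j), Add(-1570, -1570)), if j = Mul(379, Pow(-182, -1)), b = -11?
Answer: Rational(6309830, 91) ≈ 69339.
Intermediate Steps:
j = Rational(-379, 182) (j = Mul(379, Rational(-1, 182)) = Rational(-379, 182) ≈ -2.0824)
Function('M')(q, y) = -20 (Function('M')(q, y) = Add(-9, -11) = -20)
Mul(Add(Function('M')(-16, -16), j), Add(-1570, -1570)) = Mul(Add(-20, Rational(-379, 182)), Add(-1570, -1570)) = Mul(Rational(-4019, 182), -3140) = Rational(6309830, 91)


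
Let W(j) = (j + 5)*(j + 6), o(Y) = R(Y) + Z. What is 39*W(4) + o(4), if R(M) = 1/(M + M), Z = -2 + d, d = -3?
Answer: 28041/8 ≈ 3505.1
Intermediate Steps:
Z = -5 (Z = -2 - 3 = -5)
R(M) = 1/(2*M)
o(Y) = -5 + 1/(2*Y) (o(Y) = 1/(2*Y) - 5 = -5 + 1/(2*Y))
W(j) = (5 + j)*(6 + j)
39*W(4) + o(4) = 39*(30 + 4² + 11*4) + (-5 + (½)/4) = 39*(30 + 16 + 44) + (-5 + (½)*(¼)) = 39*90 + (-5 + ⅛) = 3510 - 39/8 = 28041/8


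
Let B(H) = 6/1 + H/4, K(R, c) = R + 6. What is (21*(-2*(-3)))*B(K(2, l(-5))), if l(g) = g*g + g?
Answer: 1008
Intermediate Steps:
l(g) = g + g² (l(g) = g² + g = g + g²)
K(R, c) = 6 + R
B(H) = 6 + H/4 (B(H) = 6*1 + H*(¼) = 6 + H/4)
(21*(-2*(-3)))*B(K(2, l(-5))) = (21*(-2*(-3)))*(6 + (6 + 2)/4) = (21*6)*(6 + (¼)*8) = 126*(6 + 2) = 126*8 = 1008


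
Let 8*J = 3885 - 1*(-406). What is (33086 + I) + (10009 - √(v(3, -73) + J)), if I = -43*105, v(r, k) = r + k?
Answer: 38580 - √7462/4 ≈ 38558.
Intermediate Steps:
J = 4291/8 (J = (3885 - 1*(-406))/8 = (3885 + 406)/8 = (⅛)*4291 = 4291/8 ≈ 536.38)
v(r, k) = k + r
I = -4515
(33086 + I) + (10009 - √(v(3, -73) + J)) = (33086 - 4515) + (10009 - √((-73 + 3) + 4291/8)) = 28571 + (10009 - √(-70 + 4291/8)) = 28571 + (10009 - √(3731/8)) = 28571 + (10009 - √7462/4) = 38580 - √7462/4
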